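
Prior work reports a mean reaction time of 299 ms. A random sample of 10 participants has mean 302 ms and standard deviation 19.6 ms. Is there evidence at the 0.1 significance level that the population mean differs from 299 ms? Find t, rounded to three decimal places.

H0: μ = 299; H1: μ ≠ 299 (one-sample t-test, two-sided).
t = (x̄ − μ₀)/(s/√n) = (302 − 299)/(19.6/√10) = 0.484
df = n − 1 = 9
Two-sided p-value ≈ 0.640
Since p ≈ 0.640 > α = 0.1, fail to reject H0; the evidence is not statistically significant.

0.484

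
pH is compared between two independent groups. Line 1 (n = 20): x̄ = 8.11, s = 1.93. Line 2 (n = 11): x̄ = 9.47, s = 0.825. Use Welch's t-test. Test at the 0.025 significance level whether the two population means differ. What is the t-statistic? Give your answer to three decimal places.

-2.730

Let group 1 = line 1, group 2 = line 2. H0: μ_1 = μ_2; H1: μ_1 ≠ μ_2 (Welch's two-sample t-test, two-sided).
t = (x̄_1 − x̄_2)/√(s_1²/n_1 + s_2²/n_2) = (8.11 − 9.47)/√(1.93²/20 + 0.825²/11) = -2.730
Welch–Satterthwaite df ≈ 27.88
Two-sided p-value ≈ 0.011
Since p ≈ 0.011 < α = 0.025, reject H0; the data support H1.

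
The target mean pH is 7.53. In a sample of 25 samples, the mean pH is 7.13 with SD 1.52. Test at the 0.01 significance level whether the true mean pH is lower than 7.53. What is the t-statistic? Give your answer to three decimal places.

H0: μ = 7.53; H1: μ < 7.53 (one-sample t-test, left-tailed).
t = (x̄ − μ₀)/(s/√n) = (7.13 − 7.53)/(1.52/√25) = -1.316
df = n − 1 = 24
p-value = P(T ≤ -1.316) ≈ 0.1003
Since p ≈ 0.1003 > α = 0.01, fail to reject H0; the data do not provide sufficient evidence against H0.

-1.316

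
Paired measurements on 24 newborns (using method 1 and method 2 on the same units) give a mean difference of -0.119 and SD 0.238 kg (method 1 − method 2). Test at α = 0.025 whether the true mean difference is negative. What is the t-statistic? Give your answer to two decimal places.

-2.45

H0: μ_d = 0; H1: μ_d < 0 (paired t-test on the differences, left-tailed).
t = d̄/(s_d/√n) = -0.119/(0.238/√24) = -2.45
df = n − 1 = 23
p-value = P(T ≤ -2.45) ≈ 0.011
Since p ≈ 0.011 < α = 0.025, reject H0; the data support H1.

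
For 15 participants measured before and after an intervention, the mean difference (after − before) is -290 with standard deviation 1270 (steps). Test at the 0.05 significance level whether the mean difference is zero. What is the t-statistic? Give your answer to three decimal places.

H0: μ_d = 0; H1: μ_d ≠ 0 (paired t-test on the differences, two-sided).
t = d̄/(s_d/√n) = -290/(1270/√15) = -0.884
df = n − 1 = 14
Two-sided p-value ≈ 0.391
Since p ≈ 0.391 > α = 0.05, fail to reject H0; the evidence is not statistically significant.

-0.884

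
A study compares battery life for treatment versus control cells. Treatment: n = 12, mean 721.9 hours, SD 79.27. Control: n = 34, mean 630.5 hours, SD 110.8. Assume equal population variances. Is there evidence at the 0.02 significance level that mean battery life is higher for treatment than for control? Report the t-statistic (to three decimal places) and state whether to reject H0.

t = 2.622; reject H0

Let group 1 = treatment, group 2 = control. H0: μ_1 = μ_2; H1: μ_1 > μ_2 (two-sample pooled-variance t-test, right-tailed).
s_p² = [(12−1)·79.27² + (34−1)·110.8²]/(12+34−2) = 10778.4
t = (721.9 − 630.5)/√[10778.4·(1/12 + 1/34)] = 2.622
df = n₁ + n₂ − 2 = 44
p-value = P(T ≥ 2.622) ≈ 0.0060
Since p ≈ 0.0060 < α = 0.02, reject H0; the evidence is statistically significant.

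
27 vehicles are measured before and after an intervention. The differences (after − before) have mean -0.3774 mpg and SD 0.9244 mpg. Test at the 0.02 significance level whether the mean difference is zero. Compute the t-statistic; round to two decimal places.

-2.12

H0: μ_d = 0; H1: μ_d ≠ 0 (paired t-test on the differences, two-sided).
t = d̄/(s_d/√n) = -0.3774/(0.9244/√27) = -2.12
df = n − 1 = 26
Two-sided p-value ≈ 0.044
Since p ≈ 0.044 > α = 0.02, fail to reject H0; the data do not provide sufficient evidence against H0.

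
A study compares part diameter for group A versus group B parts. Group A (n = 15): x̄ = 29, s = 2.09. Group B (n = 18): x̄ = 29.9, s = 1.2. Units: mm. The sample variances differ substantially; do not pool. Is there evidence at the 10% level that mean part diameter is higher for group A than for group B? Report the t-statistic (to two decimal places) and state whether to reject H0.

Let group 1 = group A, group 2 = group B. H0: μ_1 = μ_2; H1: μ_1 > μ_2 (Welch's two-sample t-test, right-tailed).
t = (x̄_1 − x̄_2)/√(s_1²/n_1 + s_2²/n_2) = (29 − 29.9)/√(2.09²/15 + 1.2²/18) = -1.48
Welch–Satterthwaite df ≈ 21.42
p-value = P(T ≥ -1.48) ≈ 0.923
Since p ≈ 0.923 > α = 0.1, fail to reject H0; the evidence is not statistically significant.

t = -1.48; fail to reject H0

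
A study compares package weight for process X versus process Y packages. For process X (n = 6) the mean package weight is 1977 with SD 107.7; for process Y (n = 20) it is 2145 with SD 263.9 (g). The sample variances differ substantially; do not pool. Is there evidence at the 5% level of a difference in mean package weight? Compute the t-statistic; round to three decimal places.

-2.283

Let group 1 = process X, group 2 = process Y. H0: μ_1 = μ_2; H1: μ_1 ≠ μ_2 (Welch's two-sample t-test, two-sided).
t = (x̄_1 − x̄_2)/√(s_1²/n_1 + s_2²/n_2) = (1977 − 2145)/√(107.7²/6 + 263.9²/20) = -2.283
Welch–Satterthwaite df ≈ 21.16
Two-sided p-value ≈ 0.0329
Since p ≈ 0.0329 < α = 0.05, reject H0; the evidence is statistically significant.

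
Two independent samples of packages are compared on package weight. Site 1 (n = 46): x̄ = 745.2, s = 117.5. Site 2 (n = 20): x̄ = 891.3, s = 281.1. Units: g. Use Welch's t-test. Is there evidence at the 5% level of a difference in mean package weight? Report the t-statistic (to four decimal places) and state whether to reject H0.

t = -2.2408; reject H0

Let group 1 = site 1, group 2 = site 2. H0: μ_1 = μ_2; H1: μ_1 ≠ μ_2 (Welch's two-sample t-test, two-sided).
t = (x̄_1 − x̄_2)/√(s_1²/n_1 + s_2²/n_2) = (745.2 − 891.3)/√(117.5²/46 + 281.1²/20) = -2.2408
Welch–Satterthwaite df ≈ 21.94
Two-sided p-value ≈ 0.0355
Since p ≈ 0.0355 < α = 0.05, reject H0; the evidence is statistically significant.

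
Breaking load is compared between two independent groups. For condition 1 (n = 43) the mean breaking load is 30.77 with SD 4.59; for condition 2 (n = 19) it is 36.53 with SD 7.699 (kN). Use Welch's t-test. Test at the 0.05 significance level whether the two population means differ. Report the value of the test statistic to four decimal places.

-3.0317

Let group 1 = condition 1, group 2 = condition 2. H0: μ_1 = μ_2; H1: μ_1 ≠ μ_2 (Welch's two-sample t-test, two-sided).
t = (x̄_1 − x̄_2)/√(s_1²/n_1 + s_2²/n_2) = (30.77 − 36.53)/√(4.59²/43 + 7.699²/19) = -3.0317
Welch–Satterthwaite df ≈ 23.85
Two-sided p-value ≈ 0.006
Since p ≈ 0.006 < α = 0.05, reject H0; the data support H1.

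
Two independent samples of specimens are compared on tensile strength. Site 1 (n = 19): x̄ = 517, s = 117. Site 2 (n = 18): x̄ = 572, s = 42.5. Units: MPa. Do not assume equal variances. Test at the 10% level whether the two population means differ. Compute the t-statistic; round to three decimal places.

-1.920

Let group 1 = site 1, group 2 = site 2. H0: μ_1 = μ_2; H1: μ_1 ≠ μ_2 (Welch's two-sample t-test, two-sided).
t = (x̄_1 − x̄_2)/√(s_1²/n_1 + s_2²/n_2) = (517 − 572)/√(117²/19 + 42.5²/18) = -1.920
Welch–Satterthwaite df ≈ 22.89
Two-sided p-value ≈ 0.067
Since p ≈ 0.067 < α = 0.1, reject H0; the evidence is statistically significant.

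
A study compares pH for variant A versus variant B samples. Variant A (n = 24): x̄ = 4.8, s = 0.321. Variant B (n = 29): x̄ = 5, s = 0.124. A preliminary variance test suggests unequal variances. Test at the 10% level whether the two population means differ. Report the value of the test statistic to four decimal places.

Let group 1 = variant A, group 2 = variant B. H0: μ_1 = μ_2; H1: μ_1 ≠ μ_2 (Welch's two-sample t-test, two-sided).
t = (x̄_1 − x̄_2)/√(s_1²/n_1 + s_2²/n_2) = (4.8 − 5)/√(0.321²/24 + 0.124²/29) = -2.8797
Welch–Satterthwaite df ≈ 28.67
Two-sided p-value ≈ 0.0075
Since p ≈ 0.0075 < α = 0.1, reject H0; the data support H1.

-2.8797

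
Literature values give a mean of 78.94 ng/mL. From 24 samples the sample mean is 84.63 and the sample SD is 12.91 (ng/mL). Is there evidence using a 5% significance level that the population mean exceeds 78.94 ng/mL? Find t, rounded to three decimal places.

H0: μ = 78.94; H1: μ > 78.94 (one-sample t-test, right-tailed).
t = (x̄ − μ₀)/(s/√n) = (84.63 − 78.94)/(12.91/√24) = 2.159
df = n − 1 = 23
p-value = P(T ≥ 2.159) ≈ 0.0208
Since p ≈ 0.0208 < α = 0.05, reject H0; the evidence is statistically significant.

2.159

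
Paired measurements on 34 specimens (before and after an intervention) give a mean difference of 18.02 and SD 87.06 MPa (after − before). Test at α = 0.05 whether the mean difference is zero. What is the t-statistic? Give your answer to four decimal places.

1.2069

H0: μ_d = 0; H1: μ_d ≠ 0 (paired t-test on the differences, two-sided).
t = d̄/(s_d/√n) = 18.02/(87.06/√34) = 1.2069
df = n − 1 = 33
Two-sided p-value ≈ 0.2360
Since p ≈ 0.2360 > α = 0.05, fail to reject H0; the evidence is not statistically significant.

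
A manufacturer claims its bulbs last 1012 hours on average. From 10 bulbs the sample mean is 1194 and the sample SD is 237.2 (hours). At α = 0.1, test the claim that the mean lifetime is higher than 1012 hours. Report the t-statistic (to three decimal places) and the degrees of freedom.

t = 2.426, df = 9

H0: μ = 1012; H1: μ > 1012 (one-sample t-test, right-tailed).
t = (x̄ − μ₀)/(s/√n) = (1194 − 1012)/(237.2/√10) = 2.426
df = n − 1 = 9
p-value = P(T ≥ 2.426) ≈ 0.019
Since p ≈ 0.019 < α = 0.1, reject H0; the evidence is statistically significant.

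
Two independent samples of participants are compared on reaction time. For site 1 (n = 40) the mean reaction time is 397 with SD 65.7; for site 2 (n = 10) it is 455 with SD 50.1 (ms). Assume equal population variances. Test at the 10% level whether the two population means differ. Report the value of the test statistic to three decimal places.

-2.601

Let group 1 = site 1, group 2 = site 2. H0: μ_1 = μ_2; H1: μ_1 ≠ μ_2 (two-sample pooled-variance t-test, two-sided).
s_p² = [(40−1)·65.7² + (10−1)·50.1²]/(40+10−2) = 3977.78
t = (397 − 455)/√[3977.78·(1/40 + 1/10)] = -2.601
df = n₁ + n₂ − 2 = 48
Two-sided p-value ≈ 0.012
Since p ≈ 0.012 < α = 0.1, reject H0; the data support H1.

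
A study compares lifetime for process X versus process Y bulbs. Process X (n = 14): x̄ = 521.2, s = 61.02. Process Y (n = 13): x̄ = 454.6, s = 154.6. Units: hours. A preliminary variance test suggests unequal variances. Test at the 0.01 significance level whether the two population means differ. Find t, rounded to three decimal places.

1.452

Let group 1 = process X, group 2 = process Y. H0: μ_1 = μ_2; H1: μ_1 ≠ μ_2 (Welch's two-sample t-test, two-sided).
t = (x̄_1 − x̄_2)/√(s_1²/n_1 + s_2²/n_2) = (521.2 − 454.6)/√(61.02²/14 + 154.6²/13) = 1.452
Welch–Satterthwaite df ≈ 15.42
Two-sided p-value ≈ 0.167
Since p ≈ 0.167 > α = 0.01, fail to reject H0; the data do not provide sufficient evidence against H0.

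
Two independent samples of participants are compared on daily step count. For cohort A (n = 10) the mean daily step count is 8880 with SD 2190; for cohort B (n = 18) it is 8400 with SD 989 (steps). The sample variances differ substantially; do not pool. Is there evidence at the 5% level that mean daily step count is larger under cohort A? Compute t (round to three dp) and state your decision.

Let group 1 = cohort A, group 2 = cohort B. H0: μ_1 = μ_2; H1: μ_1 > μ_2 (Welch's two-sample t-test, right-tailed).
t = (x̄_1 − x̄_2)/√(s_1²/n_1 + s_2²/n_2) = (8880 − 8400)/√(2190²/10 + 989²/18) = 0.657
Welch–Satterthwaite df ≈ 11.08
p-value = P(T ≥ 0.657) ≈ 0.262
Since p ≈ 0.262 > α = 0.05, fail to reject H0; the data do not provide sufficient evidence against H0.

t = 0.657; fail to reject H0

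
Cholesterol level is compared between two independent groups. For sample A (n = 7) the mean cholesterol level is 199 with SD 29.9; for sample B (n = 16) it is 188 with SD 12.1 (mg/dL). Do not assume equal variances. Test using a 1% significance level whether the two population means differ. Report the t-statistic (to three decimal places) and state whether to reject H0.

t = 0.940; fail to reject H0

Let group 1 = sample A, group 2 = sample B. H0: μ_1 = μ_2; H1: μ_1 ≠ μ_2 (Welch's two-sample t-test, two-sided).
t = (x̄_1 − x̄_2)/√(s_1²/n_1 + s_2²/n_2) = (199 − 188)/√(29.9²/7 + 12.1²/16) = 0.940
Welch–Satterthwaite df ≈ 6.88
Two-sided p-value ≈ 0.3789
Since p ≈ 0.3789 > α = 0.01, fail to reject H0; the data do not provide sufficient evidence against H0.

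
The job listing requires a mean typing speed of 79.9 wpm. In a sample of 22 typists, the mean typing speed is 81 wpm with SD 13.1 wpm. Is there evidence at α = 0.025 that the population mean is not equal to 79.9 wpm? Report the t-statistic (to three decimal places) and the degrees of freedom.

H0: μ = 79.9; H1: μ ≠ 79.9 (one-sample t-test, two-sided).
t = (x̄ − μ₀)/(s/√n) = (81 − 79.9)/(13.1/√22) = 0.394
df = n − 1 = 21
Two-sided p-value ≈ 0.698
Since p ≈ 0.698 > α = 0.025, fail to reject H0; the data do not provide sufficient evidence against H0.

t = 0.394, df = 21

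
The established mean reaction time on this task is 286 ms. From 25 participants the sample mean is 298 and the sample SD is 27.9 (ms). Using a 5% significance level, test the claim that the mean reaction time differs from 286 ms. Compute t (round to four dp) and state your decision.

H0: μ = 286; H1: μ ≠ 286 (one-sample t-test, two-sided).
t = (x̄ − μ₀)/(s/√n) = (298 − 286)/(27.9/√25) = 2.1505
df = n − 1 = 24
Two-sided p-value ≈ 0.042
Since p ≈ 0.042 < α = 0.05, reject H0; the evidence is statistically significant.

t = 2.1505; reject H0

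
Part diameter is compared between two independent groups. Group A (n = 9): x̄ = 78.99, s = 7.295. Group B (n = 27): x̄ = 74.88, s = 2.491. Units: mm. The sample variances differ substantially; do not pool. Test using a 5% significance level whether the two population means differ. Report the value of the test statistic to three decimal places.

Let group 1 = group A, group 2 = group B. H0: μ_1 = μ_2; H1: μ_1 ≠ μ_2 (Welch's two-sample t-test, two-sided).
t = (x̄_1 − x̄_2)/√(s_1²/n_1 + s_2²/n_2) = (78.99 − 74.88)/√(7.295²/9 + 2.491²/27) = 1.658
Welch–Satterthwaite df ≈ 8.63
Two-sided p-value ≈ 0.1331
Since p ≈ 0.1331 > α = 0.05, fail to reject H0; the evidence is not statistically significant.

1.658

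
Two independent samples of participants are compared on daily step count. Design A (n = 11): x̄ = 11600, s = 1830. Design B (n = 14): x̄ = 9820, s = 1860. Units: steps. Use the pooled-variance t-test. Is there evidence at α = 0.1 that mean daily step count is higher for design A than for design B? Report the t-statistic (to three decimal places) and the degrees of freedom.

Let group 1 = design A, group 2 = design B. H0: μ_1 = μ_2; H1: μ_1 > μ_2 (two-sample pooled-variance t-test, right-tailed).
s_p² = [(11−1)·1830² + (14−1)·1860²]/(11+14−2) = 3411470
t = (11600 − 9820)/√[3411470·(1/11 + 1/14)] = 2.392
df = n₁ + n₂ − 2 = 23
p-value = P(T ≥ 2.392) ≈ 0.013
Since p ≈ 0.013 < α = 0.1, reject H0; the data support H1.

t = 2.392, df = 23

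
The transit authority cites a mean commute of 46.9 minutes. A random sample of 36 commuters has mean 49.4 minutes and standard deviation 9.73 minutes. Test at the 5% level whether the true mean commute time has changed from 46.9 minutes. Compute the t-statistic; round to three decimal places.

1.542

H0: μ = 46.9; H1: μ ≠ 46.9 (one-sample t-test, two-sided).
t = (x̄ − μ₀)/(s/√n) = (49.4 − 46.9)/(9.73/√36) = 1.542
df = n − 1 = 35
Two-sided p-value ≈ 0.132
Since p ≈ 0.132 > α = 0.05, fail to reject H0; the evidence is not statistically significant.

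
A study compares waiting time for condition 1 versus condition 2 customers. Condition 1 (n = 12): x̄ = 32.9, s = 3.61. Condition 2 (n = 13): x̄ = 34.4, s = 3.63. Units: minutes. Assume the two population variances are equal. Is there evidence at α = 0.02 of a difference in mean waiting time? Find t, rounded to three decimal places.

-1.035

Let group 1 = condition 1, group 2 = condition 2. H0: μ_1 = μ_2; H1: μ_1 ≠ μ_2 (two-sample pooled-variance t-test, two-sided).
s_p² = [(12−1)·3.61² + (13−1)·3.63²]/(12+13−2) = 13.1076
t = (32.9 − 34.4)/√[13.1076·(1/12 + 1/13)] = -1.035
df = n₁ + n₂ − 2 = 23
Two-sided p-value ≈ 0.3115
Since p ≈ 0.3115 > α = 0.02, fail to reject H0; the evidence is not statistically significant.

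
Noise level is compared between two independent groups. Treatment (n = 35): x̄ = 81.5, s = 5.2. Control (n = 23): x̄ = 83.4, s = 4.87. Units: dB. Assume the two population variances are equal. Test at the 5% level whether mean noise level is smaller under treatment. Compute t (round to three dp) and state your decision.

Let group 1 = treatment, group 2 = control. H0: μ_1 = μ_2; H1: μ_1 < μ_2 (two-sample pooled-variance t-test, left-tailed).
s_p² = [(35−1)·5.2² + (23−1)·4.87²]/(35+23−2) = 25.7345
t = (81.5 − 83.4)/√[25.7345·(1/35 + 1/23)] = -1.395
df = n₁ + n₂ − 2 = 56
p-value = P(T ≤ -1.395) ≈ 0.084
Since p ≈ 0.084 > α = 0.05, fail to reject H0; the data do not provide sufficient evidence against H0.

t = -1.395; fail to reject H0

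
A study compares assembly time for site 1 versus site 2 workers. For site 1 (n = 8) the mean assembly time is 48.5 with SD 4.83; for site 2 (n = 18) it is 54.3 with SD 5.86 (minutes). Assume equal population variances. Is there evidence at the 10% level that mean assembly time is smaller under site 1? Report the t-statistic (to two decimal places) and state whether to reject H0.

Let group 1 = site 1, group 2 = site 2. H0: μ_1 = μ_2; H1: μ_1 < μ_2 (two-sample pooled-variance t-test, left-tailed).
s_p² = [(8−1)·4.83² + (18−1)·5.86²]/(8+18−2) = 31.1281
t = (48.5 − 54.3)/√[31.1281·(1/8 + 1/18)] = -2.45
df = n₁ + n₂ − 2 = 24
p-value = P(T ≤ -2.45) ≈ 0.0111
Since p ≈ 0.0111 < α = 0.1, reject H0; the data support H1.

t = -2.45; reject H0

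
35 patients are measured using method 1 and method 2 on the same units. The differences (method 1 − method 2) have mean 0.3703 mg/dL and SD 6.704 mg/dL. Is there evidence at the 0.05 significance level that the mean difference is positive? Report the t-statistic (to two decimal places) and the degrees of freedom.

t = 0.33, df = 34

H0: μ_d = 0; H1: μ_d > 0 (paired t-test on the differences, right-tailed).
t = d̄/(s_d/√n) = 0.3703/(6.704/√35) = 0.33
df = n − 1 = 34
p-value = P(T ≥ 0.33) ≈ 0.3729
Since p ≈ 0.3729 > α = 0.05, fail to reject H0; the data do not provide sufficient evidence against H0.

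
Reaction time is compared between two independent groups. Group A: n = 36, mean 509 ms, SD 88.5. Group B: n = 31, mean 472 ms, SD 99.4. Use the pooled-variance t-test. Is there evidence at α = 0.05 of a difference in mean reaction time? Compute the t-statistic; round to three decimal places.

1.612

Let group 1 = group A, group 2 = group B. H0: μ_1 = μ_2; H1: μ_1 ≠ μ_2 (two-sample pooled-variance t-test, two-sided).
s_p² = [(36−1)·88.5² + (31−1)·99.4²]/(36+31−2) = 8777.53
t = (509 − 472)/√[8777.53·(1/36 + 1/31)] = 1.612
df = n₁ + n₂ − 2 = 65
Two-sided p-value ≈ 0.1119
Since p ≈ 0.1119 > α = 0.05, fail to reject H0; the evidence is not statistically significant.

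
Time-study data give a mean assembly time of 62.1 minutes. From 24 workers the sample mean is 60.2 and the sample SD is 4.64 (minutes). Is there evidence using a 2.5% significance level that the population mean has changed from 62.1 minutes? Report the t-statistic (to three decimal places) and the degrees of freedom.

t = -2.006, df = 23

H0: μ = 62.1; H1: μ ≠ 62.1 (one-sample t-test, two-sided).
t = (x̄ − μ₀)/(s/√n) = (60.2 − 62.1)/(4.64/√24) = -2.006
df = n − 1 = 23
Two-sided p-value ≈ 0.0568
Since p ≈ 0.0568 > α = 0.025, fail to reject H0; the evidence is not statistically significant.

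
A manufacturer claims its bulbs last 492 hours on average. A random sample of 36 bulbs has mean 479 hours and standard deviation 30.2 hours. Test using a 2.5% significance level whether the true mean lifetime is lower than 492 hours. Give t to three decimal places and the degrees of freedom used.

t = -2.583, df = 35

H0: μ = 492; H1: μ < 492 (one-sample t-test, left-tailed).
t = (x̄ − μ₀)/(s/√n) = (479 − 492)/(30.2/√36) = -2.583
df = n − 1 = 35
p-value = P(T ≤ -2.583) ≈ 0.007
Since p ≈ 0.007 < α = 0.025, reject H0; the data support H1.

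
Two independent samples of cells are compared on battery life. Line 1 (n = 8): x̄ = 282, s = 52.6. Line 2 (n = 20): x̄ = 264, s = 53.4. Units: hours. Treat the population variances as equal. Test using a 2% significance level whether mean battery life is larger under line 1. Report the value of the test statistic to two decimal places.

Let group 1 = line 1, group 2 = line 2. H0: μ_1 = μ_2; H1: μ_1 > μ_2 (two-sample pooled-variance t-test, right-tailed).
s_p² = [(8−1)·52.6² + (20−1)·53.4²]/(8+20−2) = 2828.73
t = (282 − 264)/√[2828.73·(1/8 + 1/20)] = 0.81
df = n₁ + n₂ − 2 = 26
p-value = P(T ≥ 0.81) ≈ 0.2129
Since p ≈ 0.2129 > α = 0.02, fail to reject H0; the data do not provide sufficient evidence against H0.

0.81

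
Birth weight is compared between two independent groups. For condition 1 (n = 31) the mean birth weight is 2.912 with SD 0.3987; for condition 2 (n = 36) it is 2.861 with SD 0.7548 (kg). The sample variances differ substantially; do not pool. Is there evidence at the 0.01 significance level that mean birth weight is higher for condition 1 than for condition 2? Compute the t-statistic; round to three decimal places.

0.352

Let group 1 = condition 1, group 2 = condition 2. H0: μ_1 = μ_2; H1: μ_1 > μ_2 (Welch's two-sample t-test, right-tailed).
t = (x̄_1 − x̄_2)/√(s_1²/n_1 + s_2²/n_2) = (2.912 − 2.861)/√(0.3987²/31 + 0.7548²/36) = 0.352
Welch–Satterthwaite df ≈ 54.66
p-value = P(T ≥ 0.352) ≈ 0.3630
Since p ≈ 0.3630 > α = 0.01, fail to reject H0; the evidence is not statistically significant.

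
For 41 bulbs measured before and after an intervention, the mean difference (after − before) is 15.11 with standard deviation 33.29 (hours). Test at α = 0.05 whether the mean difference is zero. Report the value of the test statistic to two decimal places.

2.91

H0: μ_d = 0; H1: μ_d ≠ 0 (paired t-test on the differences, two-sided).
t = d̄/(s_d/√n) = 15.11/(33.29/√41) = 2.91
df = n − 1 = 40
Two-sided p-value ≈ 0.006
Since p ≈ 0.006 < α = 0.05, reject H0; the data support H1.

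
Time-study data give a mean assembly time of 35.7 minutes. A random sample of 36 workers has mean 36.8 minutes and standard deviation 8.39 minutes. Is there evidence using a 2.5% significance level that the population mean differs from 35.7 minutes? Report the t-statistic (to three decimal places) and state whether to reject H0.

t = 0.787; fail to reject H0

H0: μ = 35.7; H1: μ ≠ 35.7 (one-sample t-test, two-sided).
t = (x̄ − μ₀)/(s/√n) = (36.8 − 35.7)/(8.39/√36) = 0.787
df = n − 1 = 35
Two-sided p-value ≈ 0.4368
Since p ≈ 0.4368 > α = 0.025, fail to reject H0; the evidence is not statistically significant.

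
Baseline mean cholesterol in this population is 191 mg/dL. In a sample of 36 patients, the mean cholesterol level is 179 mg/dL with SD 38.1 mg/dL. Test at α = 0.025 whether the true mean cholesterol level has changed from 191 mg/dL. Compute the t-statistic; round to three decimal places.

-1.890

H0: μ = 191; H1: μ ≠ 191 (one-sample t-test, two-sided).
t = (x̄ − μ₀)/(s/√n) = (179 − 191)/(38.1/√36) = -1.890
df = n − 1 = 35
Two-sided p-value ≈ 0.067
Since p ≈ 0.067 > α = 0.025, fail to reject H0; the evidence is not statistically significant.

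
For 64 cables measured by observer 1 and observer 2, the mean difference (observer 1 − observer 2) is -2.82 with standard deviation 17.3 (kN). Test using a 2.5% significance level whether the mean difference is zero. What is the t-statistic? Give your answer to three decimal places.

H0: μ_d = 0; H1: μ_d ≠ 0 (paired t-test on the differences, two-sided).
t = d̄/(s_d/√n) = -2.82/(17.3/√64) = -1.304
df = n − 1 = 63
Two-sided p-value ≈ 0.1970
Since p ≈ 0.1970 > α = 0.025, fail to reject H0; the data do not provide sufficient evidence against H0.

-1.304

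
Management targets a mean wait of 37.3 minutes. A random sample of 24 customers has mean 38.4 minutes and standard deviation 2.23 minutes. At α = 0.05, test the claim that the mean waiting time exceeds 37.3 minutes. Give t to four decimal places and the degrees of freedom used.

H0: μ = 37.3; H1: μ > 37.3 (one-sample t-test, right-tailed).
t = (x̄ − μ₀)/(s/√n) = (38.4 − 37.3)/(2.23/√24) = 2.4165
df = n − 1 = 23
p-value = P(T ≥ 2.4165) ≈ 0.012
Since p ≈ 0.012 < α = 0.05, reject H0; the data support H1.

t = 2.4165, df = 23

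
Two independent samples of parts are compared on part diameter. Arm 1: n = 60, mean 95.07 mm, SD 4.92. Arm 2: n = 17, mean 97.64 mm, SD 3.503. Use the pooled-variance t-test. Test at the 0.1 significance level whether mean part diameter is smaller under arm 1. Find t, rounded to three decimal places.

-2.010

Let group 1 = arm 1, group 2 = arm 2. H0: μ_1 = μ_2; H1: μ_1 < μ_2 (two-sample pooled-variance t-test, left-tailed).
s_p² = [(60−1)·4.92² + (17−1)·3.503²]/(60+17−2) = 21.6602
t = (95.07 − 97.64)/√[21.6602·(1/60 + 1/17)] = -2.010
df = n₁ + n₂ − 2 = 75
p-value = P(T ≤ -2.010) ≈ 0.024
Since p ≈ 0.024 < α = 0.1, reject H0; the data support H1.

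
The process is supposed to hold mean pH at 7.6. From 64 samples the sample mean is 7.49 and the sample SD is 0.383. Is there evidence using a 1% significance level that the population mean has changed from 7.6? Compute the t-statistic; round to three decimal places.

H0: μ = 7.6; H1: μ ≠ 7.6 (one-sample t-test, two-sided).
t = (x̄ − μ₀)/(s/√n) = (7.49 − 7.6)/(0.383/√64) = -2.298
df = n − 1 = 63
Two-sided p-value ≈ 0.025
Since p ≈ 0.025 > α = 0.01, fail to reject H0; the data do not provide sufficient evidence against H0.

-2.298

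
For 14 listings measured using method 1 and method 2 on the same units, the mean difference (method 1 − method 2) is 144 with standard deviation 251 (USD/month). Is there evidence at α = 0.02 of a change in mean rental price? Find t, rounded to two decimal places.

2.15

H0: μ_d = 0; H1: μ_d ≠ 0 (paired t-test on the differences, two-sided).
t = d̄/(s_d/√n) = 144/(251/√14) = 2.15
df = n − 1 = 13
Two-sided p-value ≈ 0.051
Since p ≈ 0.051 > α = 0.02, fail to reject H0; the evidence is not statistically significant.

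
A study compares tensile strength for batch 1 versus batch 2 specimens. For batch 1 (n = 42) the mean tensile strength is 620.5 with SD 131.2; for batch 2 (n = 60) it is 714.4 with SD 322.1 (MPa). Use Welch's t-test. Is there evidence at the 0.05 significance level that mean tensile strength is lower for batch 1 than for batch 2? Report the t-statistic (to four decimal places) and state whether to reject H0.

t = -2.0303; reject H0

Let group 1 = batch 1, group 2 = batch 2. H0: μ_1 = μ_2; H1: μ_1 < μ_2 (Welch's two-sample t-test, left-tailed).
t = (x̄_1 − x̄_2)/√(s_1²/n_1 + s_2²/n_2) = (620.5 − 714.4)/√(131.2²/42 + 322.1²/60) = -2.0303
Welch–Satterthwaite df ≈ 83.53
p-value = P(T ≤ -2.0303) ≈ 0.023
Since p ≈ 0.023 < α = 0.05, reject H0; the evidence is statistically significant.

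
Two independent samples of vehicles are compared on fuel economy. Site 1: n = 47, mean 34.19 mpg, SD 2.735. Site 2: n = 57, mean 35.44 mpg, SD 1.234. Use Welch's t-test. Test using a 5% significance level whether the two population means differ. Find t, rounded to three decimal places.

-2.899

Let group 1 = site 1, group 2 = site 2. H0: μ_1 = μ_2; H1: μ_1 ≠ μ_2 (Welch's two-sample t-test, two-sided).
t = (x̄_1 − x̄_2)/√(s_1²/n_1 + s_2²/n_2) = (34.19 − 35.44)/√(2.735²/47 + 1.234²/57) = -2.899
Welch–Satterthwaite df ≈ 61.32
Two-sided p-value ≈ 0.0052
Since p ≈ 0.0052 < α = 0.05, reject H0; the evidence is statistically significant.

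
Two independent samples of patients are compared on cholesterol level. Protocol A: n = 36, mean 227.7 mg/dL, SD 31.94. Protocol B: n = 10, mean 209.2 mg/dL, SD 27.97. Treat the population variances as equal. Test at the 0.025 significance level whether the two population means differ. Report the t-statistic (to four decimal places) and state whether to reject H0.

Let group 1 = protocol A, group 2 = protocol B. H0: μ_1 = μ_2; H1: μ_1 ≠ μ_2 (two-sample pooled-variance t-test, two-sided).
s_p² = [(36−1)·31.94² + (10−1)·27.97²]/(36+10−2) = 971.514
t = (227.7 − 209.2)/√[971.514·(1/36 + 1/10)] = 1.6604
df = n₁ + n₂ − 2 = 44
Two-sided p-value ≈ 0.104
Since p ≈ 0.104 > α = 0.025, fail to reject H0; the data do not provide sufficient evidence against H0.

t = 1.6604; fail to reject H0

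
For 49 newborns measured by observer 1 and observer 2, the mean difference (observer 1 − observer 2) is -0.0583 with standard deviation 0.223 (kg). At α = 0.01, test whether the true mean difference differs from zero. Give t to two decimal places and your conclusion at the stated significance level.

H0: μ_d = 0; H1: μ_d ≠ 0 (paired t-test on the differences, two-sided).
t = d̄/(s_d/√n) = -0.0583/(0.223/√49) = -1.83
df = n − 1 = 48
Two-sided p-value ≈ 0.0735
Since p ≈ 0.0735 > α = 0.01, fail to reject H0; the data do not provide sufficient evidence against H0.

t = -1.83; fail to reject H0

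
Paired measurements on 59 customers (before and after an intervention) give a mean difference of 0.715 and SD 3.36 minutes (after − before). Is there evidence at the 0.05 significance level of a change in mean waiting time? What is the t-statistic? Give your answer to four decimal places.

H0: μ_d = 0; H1: μ_d ≠ 0 (paired t-test on the differences, two-sided).
t = d̄/(s_d/√n) = 0.715/(3.36/√59) = 1.6345
df = n − 1 = 58
Two-sided p-value ≈ 0.1076
Since p ≈ 0.1076 > α = 0.05, fail to reject H0; the evidence is not statistically significant.

1.6345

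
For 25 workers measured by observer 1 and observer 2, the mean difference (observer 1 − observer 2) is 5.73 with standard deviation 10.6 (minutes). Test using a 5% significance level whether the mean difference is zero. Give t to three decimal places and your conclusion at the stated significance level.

t = 2.703; reject H0

H0: μ_d = 0; H1: μ_d ≠ 0 (paired t-test on the differences, two-sided).
t = d̄/(s_d/√n) = 5.73/(10.6/√25) = 2.703
df = n − 1 = 24
Two-sided p-value ≈ 0.0124
Since p ≈ 0.0124 < α = 0.05, reject H0; the evidence is statistically significant.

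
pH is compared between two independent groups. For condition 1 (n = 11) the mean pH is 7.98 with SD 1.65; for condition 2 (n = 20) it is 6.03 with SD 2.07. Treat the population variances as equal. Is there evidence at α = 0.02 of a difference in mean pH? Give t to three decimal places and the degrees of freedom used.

t = 2.684, df = 29

Let group 1 = condition 1, group 2 = condition 2. H0: μ_1 = μ_2; H1: μ_1 ≠ μ_2 (two-sample pooled-variance t-test, two-sided).
s_p² = [(11−1)·1.65² + (20−1)·2.07²]/(11+20−2) = 3.74614
t = (7.98 − 6.03)/√[3.74614·(1/11 + 1/20)] = 2.684
df = n₁ + n₂ − 2 = 29
Two-sided p-value ≈ 0.012
Since p ≈ 0.012 < α = 0.02, reject H0; the evidence is statistically significant.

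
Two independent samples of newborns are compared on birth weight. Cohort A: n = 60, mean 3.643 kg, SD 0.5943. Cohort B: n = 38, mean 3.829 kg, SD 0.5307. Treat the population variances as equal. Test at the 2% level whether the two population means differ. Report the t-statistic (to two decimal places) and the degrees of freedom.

Let group 1 = cohort A, group 2 = cohort B. H0: μ_1 = μ_2; H1: μ_1 ≠ μ_2 (two-sample pooled-variance t-test, two-sided).
s_p² = [(60−1)·0.5943² + (38−1)·0.5307²]/(60+38−2) = 0.325616
t = (3.643 − 3.829)/√[0.325616·(1/60 + 1/38)] = -1.57
df = n₁ + n₂ − 2 = 96
Two-sided p-value ≈ 0.1192
Since p ≈ 0.1192 > α = 0.02, fail to reject H0; the evidence is not statistically significant.

t = -1.57, df = 96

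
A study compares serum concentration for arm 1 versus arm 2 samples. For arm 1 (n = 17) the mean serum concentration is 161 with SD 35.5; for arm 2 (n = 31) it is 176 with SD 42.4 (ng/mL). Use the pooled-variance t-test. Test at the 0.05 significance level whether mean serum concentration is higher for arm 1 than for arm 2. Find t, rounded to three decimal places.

-1.238

Let group 1 = arm 1, group 2 = arm 2. H0: μ_1 = μ_2; H1: μ_1 > μ_2 (two-sample pooled-variance t-test, right-tailed).
s_p² = [(17−1)·35.5² + (31−1)·42.4²]/(17+31−2) = 1610.8
t = (161 − 176)/√[1610.8·(1/17 + 1/31)] = -1.238
df = n₁ + n₂ − 2 = 46
p-value = P(T ≥ -1.238) ≈ 0.8891
Since p ≈ 0.8891 > α = 0.05, fail to reject H0; the evidence is not statistically significant.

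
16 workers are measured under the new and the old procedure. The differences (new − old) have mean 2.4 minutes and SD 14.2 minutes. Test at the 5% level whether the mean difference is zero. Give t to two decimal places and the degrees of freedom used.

t = 0.68, df = 15

H0: μ_d = 0; H1: μ_d ≠ 0 (paired t-test on the differences, two-sided).
t = d̄/(s_d/√n) = 2.4/(14.2/√16) = 0.68
df = n − 1 = 15
Two-sided p-value ≈ 0.509
Since p ≈ 0.509 > α = 0.05, fail to reject H0; the evidence is not statistically significant.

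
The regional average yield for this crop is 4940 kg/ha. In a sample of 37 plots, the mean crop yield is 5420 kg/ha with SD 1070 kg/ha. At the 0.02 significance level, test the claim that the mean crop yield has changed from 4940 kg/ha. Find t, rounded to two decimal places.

H0: μ = 4940; H1: μ ≠ 4940 (one-sample t-test, two-sided).
t = (x̄ − μ₀)/(s/√n) = (5420 − 4940)/(1070/√37) = 2.73
df = n − 1 = 36
Two-sided p-value ≈ 0.0098
Since p ≈ 0.0098 < α = 0.02, reject H0; the evidence is statistically significant.

2.73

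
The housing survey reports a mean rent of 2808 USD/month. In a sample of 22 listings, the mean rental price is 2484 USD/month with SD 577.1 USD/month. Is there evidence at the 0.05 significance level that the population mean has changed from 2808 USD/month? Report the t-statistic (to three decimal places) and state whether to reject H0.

t = -2.633; reject H0

H0: μ = 2808; H1: μ ≠ 2808 (one-sample t-test, two-sided).
t = (x̄ − μ₀)/(s/√n) = (2484 − 2808)/(577.1/√22) = -2.633
df = n − 1 = 21
Two-sided p-value ≈ 0.016
Since p ≈ 0.016 < α = 0.05, reject H0; the evidence is statistically significant.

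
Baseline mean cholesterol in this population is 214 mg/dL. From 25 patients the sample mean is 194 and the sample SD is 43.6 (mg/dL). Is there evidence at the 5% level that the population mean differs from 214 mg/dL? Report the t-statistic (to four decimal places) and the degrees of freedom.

t = -2.2936, df = 24

H0: μ = 214; H1: μ ≠ 214 (one-sample t-test, two-sided).
t = (x̄ − μ₀)/(s/√n) = (194 − 214)/(43.6/√25) = -2.2936
df = n − 1 = 24
Two-sided p-value ≈ 0.031
Since p ≈ 0.031 < α = 0.05, reject H0; the data support H1.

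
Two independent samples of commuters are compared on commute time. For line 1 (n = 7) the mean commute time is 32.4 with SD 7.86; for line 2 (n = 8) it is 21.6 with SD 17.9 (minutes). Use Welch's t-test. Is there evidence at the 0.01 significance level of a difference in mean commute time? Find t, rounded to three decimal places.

Let group 1 = line 1, group 2 = line 2. H0: μ_1 = μ_2; H1: μ_1 ≠ μ_2 (Welch's two-sample t-test, two-sided).
t = (x̄_1 − x̄_2)/√(s_1²/n_1 + s_2²/n_2) = (32.4 − 21.6)/√(7.86²/7 + 17.9²/8) = 1.545
Welch–Satterthwaite df ≈ 9.87
Two-sided p-value ≈ 0.154
Since p ≈ 0.154 > α = 0.01, fail to reject H0; the evidence is not statistically significant.

1.545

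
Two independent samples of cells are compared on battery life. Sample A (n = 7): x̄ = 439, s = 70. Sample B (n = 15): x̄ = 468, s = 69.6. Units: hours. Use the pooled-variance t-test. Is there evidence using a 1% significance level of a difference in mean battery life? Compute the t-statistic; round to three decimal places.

-0.909

Let group 1 = sample A, group 2 = sample B. H0: μ_1 = μ_2; H1: μ_1 ≠ μ_2 (two-sample pooled-variance t-test, two-sided).
s_p² = [(7−1)·70² + (15−1)·69.6²]/(7+15−2) = 4860.91
t = (439 − 468)/√[4860.91·(1/7 + 1/15)] = -0.909
df = n₁ + n₂ − 2 = 20
Two-sided p-value ≈ 0.3743
Since p ≈ 0.3743 > α = 0.01, fail to reject H0; the data do not provide sufficient evidence against H0.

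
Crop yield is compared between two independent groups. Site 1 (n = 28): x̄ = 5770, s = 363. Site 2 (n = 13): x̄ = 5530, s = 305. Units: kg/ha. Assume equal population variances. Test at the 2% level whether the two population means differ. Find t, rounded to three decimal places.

Let group 1 = site 1, group 2 = site 2. H0: μ_1 = μ_2; H1: μ_1 ≠ μ_2 (two-sample pooled-variance t-test, two-sided).
s_p² = [(28−1)·363² + (13−1)·305²]/(28+13−2) = 119848
t = (5770 − 5530)/√[119848·(1/28 + 1/13)] = 2.066
df = n₁ + n₂ − 2 = 39
Two-sided p-value ≈ 0.046
Since p ≈ 0.046 > α = 0.02, fail to reject H0; the data do not provide sufficient evidence against H0.

2.066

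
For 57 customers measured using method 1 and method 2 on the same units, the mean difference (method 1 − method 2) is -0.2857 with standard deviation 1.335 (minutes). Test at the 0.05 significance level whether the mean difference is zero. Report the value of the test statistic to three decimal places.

H0: μ_d = 0; H1: μ_d ≠ 0 (paired t-test on the differences, two-sided).
t = d̄/(s_d/√n) = -0.2857/(1.335/√57) = -1.616
df = n − 1 = 56
Two-sided p-value ≈ 0.1118
Since p ≈ 0.1118 > α = 0.05, fail to reject H0; the evidence is not statistically significant.

-1.616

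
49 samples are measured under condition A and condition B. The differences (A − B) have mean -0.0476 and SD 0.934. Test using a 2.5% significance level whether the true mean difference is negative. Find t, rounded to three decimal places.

-0.357

H0: μ_d = 0; H1: μ_d < 0 (paired t-test on the differences, left-tailed).
t = d̄/(s_d/√n) = -0.0476/(0.934/√49) = -0.357
df = n − 1 = 48
p-value = P(T ≤ -0.357) ≈ 0.361
Since p ≈ 0.361 > α = 0.025, fail to reject H0; the evidence is not statistically significant.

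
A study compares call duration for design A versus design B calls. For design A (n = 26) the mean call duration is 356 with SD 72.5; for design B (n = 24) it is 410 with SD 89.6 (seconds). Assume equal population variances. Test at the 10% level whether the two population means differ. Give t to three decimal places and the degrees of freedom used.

t = -2.351, df = 48

Let group 1 = design A, group 2 = design B. H0: μ_1 = μ_2; H1: μ_1 ≠ μ_2 (two-sample pooled-variance t-test, two-sided).
s_p² = [(26−1)·72.5² + (24−1)·89.6²]/(26+24−2) = 6584.46
t = (356 − 410)/√[6584.46·(1/26 + 1/24)] = -2.351
df = n₁ + n₂ − 2 = 48
Two-sided p-value ≈ 0.023
Since p ≈ 0.023 < α = 0.1, reject H0; the data support H1.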